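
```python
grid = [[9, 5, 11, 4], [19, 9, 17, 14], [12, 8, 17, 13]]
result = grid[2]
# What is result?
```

grid has 3 rows. Row 2 is [12, 8, 17, 13].

[12, 8, 17, 13]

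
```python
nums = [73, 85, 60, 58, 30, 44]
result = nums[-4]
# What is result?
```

nums has length 6. Negative index -4 maps to positive index 6 + (-4) = 2. nums[2] = 60.

60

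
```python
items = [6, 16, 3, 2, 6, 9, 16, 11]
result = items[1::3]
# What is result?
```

items has length 8. The slice items[1::3] selects indices [1, 4, 7] (1->16, 4->6, 7->11), giving [16, 6, 11].

[16, 6, 11]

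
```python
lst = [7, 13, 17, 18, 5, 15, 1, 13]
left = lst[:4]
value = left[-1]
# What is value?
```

lst has length 8. The slice lst[:4] selects indices [0, 1, 2, 3] (0->7, 1->13, 2->17, 3->18), giving [7, 13, 17, 18]. So left = [7, 13, 17, 18]. Then left[-1] = 18.

18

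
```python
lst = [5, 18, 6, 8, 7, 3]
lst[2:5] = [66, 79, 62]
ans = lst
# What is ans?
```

lst starts as [5, 18, 6, 8, 7, 3] (length 6). The slice lst[2:5] covers indices [2, 3, 4] with values [6, 8, 7]. Replacing that slice with [66, 79, 62] (same length) produces [5, 18, 66, 79, 62, 3].

[5, 18, 66, 79, 62, 3]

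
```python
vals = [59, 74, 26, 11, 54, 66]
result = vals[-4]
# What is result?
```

vals has length 6. Negative index -4 maps to positive index 6 + (-4) = 2. vals[2] = 26.

26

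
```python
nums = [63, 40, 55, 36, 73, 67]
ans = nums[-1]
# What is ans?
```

nums has length 6. Negative index -1 maps to positive index 6 + (-1) = 5. nums[5] = 67.

67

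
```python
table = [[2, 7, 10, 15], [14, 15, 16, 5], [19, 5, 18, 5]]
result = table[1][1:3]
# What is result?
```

table[1] = [14, 15, 16, 5]. table[1] has length 4. The slice table[1][1:3] selects indices [1, 2] (1->15, 2->16), giving [15, 16].

[15, 16]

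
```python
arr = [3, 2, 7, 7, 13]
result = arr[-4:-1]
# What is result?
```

arr has length 5. The slice arr[-4:-1] selects indices [1, 2, 3] (1->2, 2->7, 3->7), giving [2, 7, 7].

[2, 7, 7]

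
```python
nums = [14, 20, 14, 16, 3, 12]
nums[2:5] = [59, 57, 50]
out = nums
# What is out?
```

nums starts as [14, 20, 14, 16, 3, 12] (length 6). The slice nums[2:5] covers indices [2, 3, 4] with values [14, 16, 3]. Replacing that slice with [59, 57, 50] (same length) produces [14, 20, 59, 57, 50, 12].

[14, 20, 59, 57, 50, 12]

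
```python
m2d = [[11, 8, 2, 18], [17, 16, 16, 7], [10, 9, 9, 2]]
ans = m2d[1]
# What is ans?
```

m2d has 3 rows. Row 1 is [17, 16, 16, 7].

[17, 16, 16, 7]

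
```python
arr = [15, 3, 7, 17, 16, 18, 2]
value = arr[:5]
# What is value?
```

arr has length 7. The slice arr[:5] selects indices [0, 1, 2, 3, 4] (0->15, 1->3, 2->7, 3->17, 4->16), giving [15, 3, 7, 17, 16].

[15, 3, 7, 17, 16]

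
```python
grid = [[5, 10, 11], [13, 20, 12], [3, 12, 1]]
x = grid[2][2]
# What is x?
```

grid[2] = [3, 12, 1]. Taking column 2 of that row yields 1.

1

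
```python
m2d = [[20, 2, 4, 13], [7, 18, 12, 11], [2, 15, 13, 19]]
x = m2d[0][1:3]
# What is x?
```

m2d[0] = [20, 2, 4, 13]. m2d[0] has length 4. The slice m2d[0][1:3] selects indices [1, 2] (1->2, 2->4), giving [2, 4].

[2, 4]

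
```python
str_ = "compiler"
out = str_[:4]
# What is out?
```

str_ has length 8. The slice str_[:4] selects indices [0, 1, 2, 3] (0->'c', 1->'o', 2->'m', 3->'p'), giving 'comp'.

'comp'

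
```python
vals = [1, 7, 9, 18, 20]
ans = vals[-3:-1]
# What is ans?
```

vals has length 5. The slice vals[-3:-1] selects indices [2, 3] (2->9, 3->18), giving [9, 18].

[9, 18]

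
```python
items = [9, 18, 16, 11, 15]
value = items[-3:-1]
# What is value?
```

items has length 5. The slice items[-3:-1] selects indices [2, 3] (2->16, 3->11), giving [16, 11].

[16, 11]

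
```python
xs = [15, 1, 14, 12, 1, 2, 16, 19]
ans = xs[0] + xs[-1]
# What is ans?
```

xs has length 8. xs[0] = 15.
xs has length 8. Negative index -1 maps to positive index 8 + (-1) = 7. xs[7] = 19.
Sum: 15 + 19 = 34.

34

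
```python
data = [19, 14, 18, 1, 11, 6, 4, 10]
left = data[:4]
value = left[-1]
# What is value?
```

data has length 8. The slice data[:4] selects indices [0, 1, 2, 3] (0->19, 1->14, 2->18, 3->1), giving [19, 14, 18, 1]. So left = [19, 14, 18, 1]. Then left[-1] = 1.

1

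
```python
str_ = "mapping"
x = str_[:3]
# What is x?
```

str_ has length 7. The slice str_[:3] selects indices [0, 1, 2] (0->'m', 1->'a', 2->'p'), giving 'map'.

'map'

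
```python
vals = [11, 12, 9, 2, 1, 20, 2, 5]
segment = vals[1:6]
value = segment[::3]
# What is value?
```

vals has length 8. The slice vals[1:6] selects indices [1, 2, 3, 4, 5] (1->12, 2->9, 3->2, 4->1, 5->20), giving [12, 9, 2, 1, 20]. So segment = [12, 9, 2, 1, 20]. segment has length 5. The slice segment[::3] selects indices [0, 3] (0->12, 3->1), giving [12, 1].

[12, 1]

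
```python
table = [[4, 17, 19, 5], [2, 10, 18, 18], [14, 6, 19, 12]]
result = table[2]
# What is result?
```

table has 3 rows. Row 2 is [14, 6, 19, 12].

[14, 6, 19, 12]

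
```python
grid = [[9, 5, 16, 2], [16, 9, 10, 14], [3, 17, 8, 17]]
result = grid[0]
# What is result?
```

grid has 3 rows. Row 0 is [9, 5, 16, 2].

[9, 5, 16, 2]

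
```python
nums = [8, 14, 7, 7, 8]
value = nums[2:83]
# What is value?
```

nums has length 5. The slice nums[2:83] selects indices [2, 3, 4] (2->7, 3->7, 4->8), giving [7, 7, 8].

[7, 7, 8]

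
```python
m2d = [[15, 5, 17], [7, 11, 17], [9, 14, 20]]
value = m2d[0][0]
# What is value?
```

m2d[0] = [15, 5, 17]. Taking column 0 of that row yields 15.

15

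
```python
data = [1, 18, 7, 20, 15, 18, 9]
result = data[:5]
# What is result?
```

data has length 7. The slice data[:5] selects indices [0, 1, 2, 3, 4] (0->1, 1->18, 2->7, 3->20, 4->15), giving [1, 18, 7, 20, 15].

[1, 18, 7, 20, 15]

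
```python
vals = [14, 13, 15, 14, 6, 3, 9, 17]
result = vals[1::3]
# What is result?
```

vals has length 8. The slice vals[1::3] selects indices [1, 4, 7] (1->13, 4->6, 7->17), giving [13, 6, 17].

[13, 6, 17]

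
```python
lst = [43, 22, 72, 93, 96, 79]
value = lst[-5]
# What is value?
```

lst has length 6. Negative index -5 maps to positive index 6 + (-5) = 1. lst[1] = 22.

22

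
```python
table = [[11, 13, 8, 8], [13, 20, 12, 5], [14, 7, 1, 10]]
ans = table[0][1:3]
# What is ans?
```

table[0] = [11, 13, 8, 8]. table[0] has length 4. The slice table[0][1:3] selects indices [1, 2] (1->13, 2->8), giving [13, 8].

[13, 8]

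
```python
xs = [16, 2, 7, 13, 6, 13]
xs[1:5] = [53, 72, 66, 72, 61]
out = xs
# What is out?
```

xs starts as [16, 2, 7, 13, 6, 13] (length 6). The slice xs[1:5] covers indices [1, 2, 3, 4] with values [2, 7, 13, 6]. Replacing that slice with [53, 72, 66, 72, 61] (different length) produces [16, 53, 72, 66, 72, 61, 13].

[16, 53, 72, 66, 72, 61, 13]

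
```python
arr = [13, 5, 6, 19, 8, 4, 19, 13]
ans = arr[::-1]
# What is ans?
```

arr has length 8. The slice arr[::-1] selects indices [7, 6, 5, 4, 3, 2, 1, 0] (7->13, 6->19, 5->4, 4->8, 3->19, 2->6, 1->5, 0->13), giving [13, 19, 4, 8, 19, 6, 5, 13].

[13, 19, 4, 8, 19, 6, 5, 13]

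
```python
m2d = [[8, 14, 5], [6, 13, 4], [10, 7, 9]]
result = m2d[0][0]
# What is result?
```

m2d[0] = [8, 14, 5]. Taking column 0 of that row yields 8.

8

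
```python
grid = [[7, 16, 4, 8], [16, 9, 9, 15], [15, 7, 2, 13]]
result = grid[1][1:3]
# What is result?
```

grid[1] = [16, 9, 9, 15]. grid[1] has length 4. The slice grid[1][1:3] selects indices [1, 2] (1->9, 2->9), giving [9, 9].

[9, 9]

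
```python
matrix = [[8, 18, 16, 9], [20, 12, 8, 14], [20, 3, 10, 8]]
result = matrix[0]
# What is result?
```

matrix has 3 rows. Row 0 is [8, 18, 16, 9].

[8, 18, 16, 9]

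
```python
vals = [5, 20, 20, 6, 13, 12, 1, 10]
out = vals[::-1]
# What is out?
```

vals has length 8. The slice vals[::-1] selects indices [7, 6, 5, 4, 3, 2, 1, 0] (7->10, 6->1, 5->12, 4->13, 3->6, 2->20, 1->20, 0->5), giving [10, 1, 12, 13, 6, 20, 20, 5].

[10, 1, 12, 13, 6, 20, 20, 5]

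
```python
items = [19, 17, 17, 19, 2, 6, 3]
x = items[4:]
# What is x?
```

items has length 7. The slice items[4:] selects indices [4, 5, 6] (4->2, 5->6, 6->3), giving [2, 6, 3].

[2, 6, 3]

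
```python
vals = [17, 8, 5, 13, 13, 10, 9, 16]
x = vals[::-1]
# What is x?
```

vals has length 8. The slice vals[::-1] selects indices [7, 6, 5, 4, 3, 2, 1, 0] (7->16, 6->9, 5->10, 4->13, 3->13, 2->5, 1->8, 0->17), giving [16, 9, 10, 13, 13, 5, 8, 17].

[16, 9, 10, 13, 13, 5, 8, 17]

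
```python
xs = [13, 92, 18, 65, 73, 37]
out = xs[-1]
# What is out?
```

xs has length 6. Negative index -1 maps to positive index 6 + (-1) = 5. xs[5] = 37.

37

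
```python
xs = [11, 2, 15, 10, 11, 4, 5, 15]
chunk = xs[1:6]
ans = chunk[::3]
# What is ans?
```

xs has length 8. The slice xs[1:6] selects indices [1, 2, 3, 4, 5] (1->2, 2->15, 3->10, 4->11, 5->4), giving [2, 15, 10, 11, 4]. So chunk = [2, 15, 10, 11, 4]. chunk has length 5. The slice chunk[::3] selects indices [0, 3] (0->2, 3->11), giving [2, 11].

[2, 11]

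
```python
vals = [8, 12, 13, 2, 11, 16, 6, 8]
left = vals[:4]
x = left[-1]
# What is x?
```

vals has length 8. The slice vals[:4] selects indices [0, 1, 2, 3] (0->8, 1->12, 2->13, 3->2), giving [8, 12, 13, 2]. So left = [8, 12, 13, 2]. Then left[-1] = 2.

2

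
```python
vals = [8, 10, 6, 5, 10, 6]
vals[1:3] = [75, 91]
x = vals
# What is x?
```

vals starts as [8, 10, 6, 5, 10, 6] (length 6). The slice vals[1:3] covers indices [1, 2] with values [10, 6]. Replacing that slice with [75, 91] (same length) produces [8, 75, 91, 5, 10, 6].

[8, 75, 91, 5, 10, 6]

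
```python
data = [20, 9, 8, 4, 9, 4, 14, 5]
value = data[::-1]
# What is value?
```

data has length 8. The slice data[::-1] selects indices [7, 6, 5, 4, 3, 2, 1, 0] (7->5, 6->14, 5->4, 4->9, 3->4, 2->8, 1->9, 0->20), giving [5, 14, 4, 9, 4, 8, 9, 20].

[5, 14, 4, 9, 4, 8, 9, 20]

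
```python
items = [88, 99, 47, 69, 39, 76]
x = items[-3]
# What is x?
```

items has length 6. Negative index -3 maps to positive index 6 + (-3) = 3. items[3] = 69.

69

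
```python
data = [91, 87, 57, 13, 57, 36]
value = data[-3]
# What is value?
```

data has length 6. Negative index -3 maps to positive index 6 + (-3) = 3. data[3] = 13.

13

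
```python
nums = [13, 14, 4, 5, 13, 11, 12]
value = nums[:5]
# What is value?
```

nums has length 7. The slice nums[:5] selects indices [0, 1, 2, 3, 4] (0->13, 1->14, 2->4, 3->5, 4->13), giving [13, 14, 4, 5, 13].

[13, 14, 4, 5, 13]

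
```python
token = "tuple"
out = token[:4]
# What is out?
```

token has length 5. The slice token[:4] selects indices [0, 1, 2, 3] (0->'t', 1->'u', 2->'p', 3->'l'), giving 'tupl'.

'tupl'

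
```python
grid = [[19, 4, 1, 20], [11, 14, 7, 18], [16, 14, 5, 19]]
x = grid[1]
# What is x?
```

grid has 3 rows. Row 1 is [11, 14, 7, 18].

[11, 14, 7, 18]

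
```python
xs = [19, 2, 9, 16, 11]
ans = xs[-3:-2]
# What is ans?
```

xs has length 5. The slice xs[-3:-2] selects indices [2] (2->9), giving [9].

[9]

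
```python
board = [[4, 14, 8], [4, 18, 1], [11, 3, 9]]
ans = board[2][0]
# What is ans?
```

board[2] = [11, 3, 9]. Taking column 0 of that row yields 11.

11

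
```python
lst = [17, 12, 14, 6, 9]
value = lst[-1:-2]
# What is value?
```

lst has length 5. The slice lst[-1:-2] resolves to an empty index range, so the result is [].

[]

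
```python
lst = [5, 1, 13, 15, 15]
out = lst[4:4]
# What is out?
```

lst has length 5. The slice lst[4:4] resolves to an empty index range, so the result is [].

[]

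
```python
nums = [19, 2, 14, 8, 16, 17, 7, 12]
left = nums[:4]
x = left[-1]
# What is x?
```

nums has length 8. The slice nums[:4] selects indices [0, 1, 2, 3] (0->19, 1->2, 2->14, 3->8), giving [19, 2, 14, 8]. So left = [19, 2, 14, 8]. Then left[-1] = 8.

8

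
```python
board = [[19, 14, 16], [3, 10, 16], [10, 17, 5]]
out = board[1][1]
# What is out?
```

board[1] = [3, 10, 16]. Taking column 1 of that row yields 10.

10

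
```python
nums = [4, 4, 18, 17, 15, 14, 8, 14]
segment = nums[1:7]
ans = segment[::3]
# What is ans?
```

nums has length 8. The slice nums[1:7] selects indices [1, 2, 3, 4, 5, 6] (1->4, 2->18, 3->17, 4->15, 5->14, 6->8), giving [4, 18, 17, 15, 14, 8]. So segment = [4, 18, 17, 15, 14, 8]. segment has length 6. The slice segment[::3] selects indices [0, 3] (0->4, 3->15), giving [4, 15].

[4, 15]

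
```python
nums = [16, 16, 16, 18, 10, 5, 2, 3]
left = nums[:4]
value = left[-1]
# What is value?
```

nums has length 8. The slice nums[:4] selects indices [0, 1, 2, 3] (0->16, 1->16, 2->16, 3->18), giving [16, 16, 16, 18]. So left = [16, 16, 16, 18]. Then left[-1] = 18.

18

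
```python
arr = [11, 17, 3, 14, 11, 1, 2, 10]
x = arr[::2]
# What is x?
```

arr has length 8. The slice arr[::2] selects indices [0, 2, 4, 6] (0->11, 2->3, 4->11, 6->2), giving [11, 3, 11, 2].

[11, 3, 11, 2]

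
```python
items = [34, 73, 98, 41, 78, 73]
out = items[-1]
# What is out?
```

items has length 6. Negative index -1 maps to positive index 6 + (-1) = 5. items[5] = 73.

73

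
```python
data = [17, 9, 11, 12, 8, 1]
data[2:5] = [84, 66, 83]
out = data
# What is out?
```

data starts as [17, 9, 11, 12, 8, 1] (length 6). The slice data[2:5] covers indices [2, 3, 4] with values [11, 12, 8]. Replacing that slice with [84, 66, 83] (same length) produces [17, 9, 84, 66, 83, 1].

[17, 9, 84, 66, 83, 1]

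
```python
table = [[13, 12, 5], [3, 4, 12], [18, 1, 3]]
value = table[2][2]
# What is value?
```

table[2] = [18, 1, 3]. Taking column 2 of that row yields 3.

3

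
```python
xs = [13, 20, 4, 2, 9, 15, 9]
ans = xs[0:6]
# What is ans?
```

xs has length 7. The slice xs[0:6] selects indices [0, 1, 2, 3, 4, 5] (0->13, 1->20, 2->4, 3->2, 4->9, 5->15), giving [13, 20, 4, 2, 9, 15].

[13, 20, 4, 2, 9, 15]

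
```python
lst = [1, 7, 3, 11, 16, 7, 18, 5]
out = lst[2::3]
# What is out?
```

lst has length 8. The slice lst[2::3] selects indices [2, 5] (2->3, 5->7), giving [3, 7].

[3, 7]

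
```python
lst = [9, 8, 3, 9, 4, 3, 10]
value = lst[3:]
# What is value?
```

lst has length 7. The slice lst[3:] selects indices [3, 4, 5, 6] (3->9, 4->4, 5->3, 6->10), giving [9, 4, 3, 10].

[9, 4, 3, 10]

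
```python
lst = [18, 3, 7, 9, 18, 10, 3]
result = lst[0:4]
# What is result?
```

lst has length 7. The slice lst[0:4] selects indices [0, 1, 2, 3] (0->18, 1->3, 2->7, 3->9), giving [18, 3, 7, 9].

[18, 3, 7, 9]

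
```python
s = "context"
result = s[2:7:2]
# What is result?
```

s has length 7. The slice s[2:7:2] selects indices [2, 4, 6] (2->'n', 4->'e', 6->'t'), giving 'net'.

'net'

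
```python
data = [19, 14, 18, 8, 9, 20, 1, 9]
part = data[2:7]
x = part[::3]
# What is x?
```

data has length 8. The slice data[2:7] selects indices [2, 3, 4, 5, 6] (2->18, 3->8, 4->9, 5->20, 6->1), giving [18, 8, 9, 20, 1]. So part = [18, 8, 9, 20, 1]. part has length 5. The slice part[::3] selects indices [0, 3] (0->18, 3->20), giving [18, 20].

[18, 20]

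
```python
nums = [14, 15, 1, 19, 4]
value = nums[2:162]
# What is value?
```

nums has length 5. The slice nums[2:162] selects indices [2, 3, 4] (2->1, 3->19, 4->4), giving [1, 19, 4].

[1, 19, 4]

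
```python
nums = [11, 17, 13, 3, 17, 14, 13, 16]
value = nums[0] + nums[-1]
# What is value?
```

nums has length 8. nums[0] = 11.
nums has length 8. Negative index -1 maps to positive index 8 + (-1) = 7. nums[7] = 16.
Sum: 11 + 16 = 27.

27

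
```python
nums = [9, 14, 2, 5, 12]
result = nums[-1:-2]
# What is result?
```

nums has length 5. The slice nums[-1:-2] resolves to an empty index range, so the result is [].

[]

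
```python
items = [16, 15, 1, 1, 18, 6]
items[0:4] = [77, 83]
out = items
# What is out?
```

items starts as [16, 15, 1, 1, 18, 6] (length 6). The slice items[0:4] covers indices [0, 1, 2, 3] with values [16, 15, 1, 1]. Replacing that slice with [77, 83] (different length) produces [77, 83, 18, 6].

[77, 83, 18, 6]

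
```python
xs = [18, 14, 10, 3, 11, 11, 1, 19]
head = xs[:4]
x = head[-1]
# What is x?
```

xs has length 8. The slice xs[:4] selects indices [0, 1, 2, 3] (0->18, 1->14, 2->10, 3->3), giving [18, 14, 10, 3]. So head = [18, 14, 10, 3]. Then head[-1] = 3.

3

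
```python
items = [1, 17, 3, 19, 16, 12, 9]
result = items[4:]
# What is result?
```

items has length 7. The slice items[4:] selects indices [4, 5, 6] (4->16, 5->12, 6->9), giving [16, 12, 9].

[16, 12, 9]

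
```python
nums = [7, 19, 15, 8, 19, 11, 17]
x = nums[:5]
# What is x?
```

nums has length 7. The slice nums[:5] selects indices [0, 1, 2, 3, 4] (0->7, 1->19, 2->15, 3->8, 4->19), giving [7, 19, 15, 8, 19].

[7, 19, 15, 8, 19]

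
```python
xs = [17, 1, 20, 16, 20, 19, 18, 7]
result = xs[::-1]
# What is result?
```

xs has length 8. The slice xs[::-1] selects indices [7, 6, 5, 4, 3, 2, 1, 0] (7->7, 6->18, 5->19, 4->20, 3->16, 2->20, 1->1, 0->17), giving [7, 18, 19, 20, 16, 20, 1, 17].

[7, 18, 19, 20, 16, 20, 1, 17]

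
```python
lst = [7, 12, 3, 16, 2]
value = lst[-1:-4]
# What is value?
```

lst has length 5. The slice lst[-1:-4] resolves to an empty index range, so the result is [].

[]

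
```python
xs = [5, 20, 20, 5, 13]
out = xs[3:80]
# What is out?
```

xs has length 5. The slice xs[3:80] selects indices [3, 4] (3->5, 4->13), giving [5, 13].

[5, 13]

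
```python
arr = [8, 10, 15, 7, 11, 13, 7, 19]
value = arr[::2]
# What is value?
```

arr has length 8. The slice arr[::2] selects indices [0, 2, 4, 6] (0->8, 2->15, 4->11, 6->7), giving [8, 15, 11, 7].

[8, 15, 11, 7]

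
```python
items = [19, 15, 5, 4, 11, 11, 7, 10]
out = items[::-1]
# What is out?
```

items has length 8. The slice items[::-1] selects indices [7, 6, 5, 4, 3, 2, 1, 0] (7->10, 6->7, 5->11, 4->11, 3->4, 2->5, 1->15, 0->19), giving [10, 7, 11, 11, 4, 5, 15, 19].

[10, 7, 11, 11, 4, 5, 15, 19]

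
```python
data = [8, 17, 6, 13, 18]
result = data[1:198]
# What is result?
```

data has length 5. The slice data[1:198] selects indices [1, 2, 3, 4] (1->17, 2->6, 3->13, 4->18), giving [17, 6, 13, 18].

[17, 6, 13, 18]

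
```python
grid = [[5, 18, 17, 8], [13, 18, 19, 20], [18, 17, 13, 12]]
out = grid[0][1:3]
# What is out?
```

grid[0] = [5, 18, 17, 8]. grid[0] has length 4. The slice grid[0][1:3] selects indices [1, 2] (1->18, 2->17), giving [18, 17].

[18, 17]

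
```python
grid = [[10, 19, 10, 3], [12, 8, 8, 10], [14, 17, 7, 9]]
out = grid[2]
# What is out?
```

grid has 3 rows. Row 2 is [14, 17, 7, 9].

[14, 17, 7, 9]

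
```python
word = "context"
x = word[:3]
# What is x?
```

word has length 7. The slice word[:3] selects indices [0, 1, 2] (0->'c', 1->'o', 2->'n'), giving 'con'.

'con'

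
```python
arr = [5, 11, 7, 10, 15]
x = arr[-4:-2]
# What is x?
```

arr has length 5. The slice arr[-4:-2] selects indices [1, 2] (1->11, 2->7), giving [11, 7].

[11, 7]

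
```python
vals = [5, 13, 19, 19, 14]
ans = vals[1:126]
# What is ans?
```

vals has length 5. The slice vals[1:126] selects indices [1, 2, 3, 4] (1->13, 2->19, 3->19, 4->14), giving [13, 19, 19, 14].

[13, 19, 19, 14]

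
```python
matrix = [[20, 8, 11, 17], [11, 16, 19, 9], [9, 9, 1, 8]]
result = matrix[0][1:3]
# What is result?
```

matrix[0] = [20, 8, 11, 17]. matrix[0] has length 4. The slice matrix[0][1:3] selects indices [1, 2] (1->8, 2->11), giving [8, 11].

[8, 11]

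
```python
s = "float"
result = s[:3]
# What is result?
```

s has length 5. The slice s[:3] selects indices [0, 1, 2] (0->'f', 1->'l', 2->'o'), giving 'flo'.

'flo'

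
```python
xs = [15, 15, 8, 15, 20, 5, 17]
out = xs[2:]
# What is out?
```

xs has length 7. The slice xs[2:] selects indices [2, 3, 4, 5, 6] (2->8, 3->15, 4->20, 5->5, 6->17), giving [8, 15, 20, 5, 17].

[8, 15, 20, 5, 17]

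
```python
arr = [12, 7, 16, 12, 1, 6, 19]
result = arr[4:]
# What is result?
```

arr has length 7. The slice arr[4:] selects indices [4, 5, 6] (4->1, 5->6, 6->19), giving [1, 6, 19].

[1, 6, 19]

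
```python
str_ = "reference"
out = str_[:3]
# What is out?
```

str_ has length 9. The slice str_[:3] selects indices [0, 1, 2] (0->'r', 1->'e', 2->'f'), giving 'ref'.

'ref'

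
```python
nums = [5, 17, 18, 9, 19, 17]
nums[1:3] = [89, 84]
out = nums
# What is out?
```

nums starts as [5, 17, 18, 9, 19, 17] (length 6). The slice nums[1:3] covers indices [1, 2] with values [17, 18]. Replacing that slice with [89, 84] (same length) produces [5, 89, 84, 9, 19, 17].

[5, 89, 84, 9, 19, 17]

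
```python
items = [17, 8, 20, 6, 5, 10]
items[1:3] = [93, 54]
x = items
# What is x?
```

items starts as [17, 8, 20, 6, 5, 10] (length 6). The slice items[1:3] covers indices [1, 2] with values [8, 20]. Replacing that slice with [93, 54] (same length) produces [17, 93, 54, 6, 5, 10].

[17, 93, 54, 6, 5, 10]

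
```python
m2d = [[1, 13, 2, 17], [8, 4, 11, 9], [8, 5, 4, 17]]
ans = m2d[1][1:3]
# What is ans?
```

m2d[1] = [8, 4, 11, 9]. m2d[1] has length 4. The slice m2d[1][1:3] selects indices [1, 2] (1->4, 2->11), giving [4, 11].

[4, 11]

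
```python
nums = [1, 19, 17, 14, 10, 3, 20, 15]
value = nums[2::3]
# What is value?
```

nums has length 8. The slice nums[2::3] selects indices [2, 5] (2->17, 5->3), giving [17, 3].

[17, 3]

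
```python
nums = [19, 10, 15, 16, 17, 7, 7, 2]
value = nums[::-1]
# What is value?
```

nums has length 8. The slice nums[::-1] selects indices [7, 6, 5, 4, 3, 2, 1, 0] (7->2, 6->7, 5->7, 4->17, 3->16, 2->15, 1->10, 0->19), giving [2, 7, 7, 17, 16, 15, 10, 19].

[2, 7, 7, 17, 16, 15, 10, 19]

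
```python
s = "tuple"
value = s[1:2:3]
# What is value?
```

s has length 5. The slice s[1:2:3] selects indices [1] (1->'u'), giving 'u'.

'u'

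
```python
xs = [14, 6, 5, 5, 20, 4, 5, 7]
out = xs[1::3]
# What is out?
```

xs has length 8. The slice xs[1::3] selects indices [1, 4, 7] (1->6, 4->20, 7->7), giving [6, 20, 7].

[6, 20, 7]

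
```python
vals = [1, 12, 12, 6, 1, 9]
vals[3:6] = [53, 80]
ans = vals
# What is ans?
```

vals starts as [1, 12, 12, 6, 1, 9] (length 6). The slice vals[3:6] covers indices [3, 4, 5] with values [6, 1, 9]. Replacing that slice with [53, 80] (different length) produces [1, 12, 12, 53, 80].

[1, 12, 12, 53, 80]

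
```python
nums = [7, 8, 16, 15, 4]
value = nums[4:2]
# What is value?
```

nums has length 5. The slice nums[4:2] resolves to an empty index range, so the result is [].

[]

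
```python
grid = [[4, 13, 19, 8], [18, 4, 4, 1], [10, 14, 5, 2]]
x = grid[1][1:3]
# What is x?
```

grid[1] = [18, 4, 4, 1]. grid[1] has length 4. The slice grid[1][1:3] selects indices [1, 2] (1->4, 2->4), giving [4, 4].

[4, 4]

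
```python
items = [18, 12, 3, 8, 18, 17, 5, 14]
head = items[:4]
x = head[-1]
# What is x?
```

items has length 8. The slice items[:4] selects indices [0, 1, 2, 3] (0->18, 1->12, 2->3, 3->8), giving [18, 12, 3, 8]. So head = [18, 12, 3, 8]. Then head[-1] = 8.

8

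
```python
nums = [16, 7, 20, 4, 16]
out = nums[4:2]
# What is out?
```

nums has length 5. The slice nums[4:2] resolves to an empty index range, so the result is [].

[]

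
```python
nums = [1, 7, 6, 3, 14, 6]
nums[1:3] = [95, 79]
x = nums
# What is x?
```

nums starts as [1, 7, 6, 3, 14, 6] (length 6). The slice nums[1:3] covers indices [1, 2] with values [7, 6]. Replacing that slice with [95, 79] (same length) produces [1, 95, 79, 3, 14, 6].

[1, 95, 79, 3, 14, 6]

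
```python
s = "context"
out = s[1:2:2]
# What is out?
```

s has length 7. The slice s[1:2:2] selects indices [1] (1->'o'), giving 'o'.

'o'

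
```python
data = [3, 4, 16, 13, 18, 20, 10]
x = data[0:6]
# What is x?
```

data has length 7. The slice data[0:6] selects indices [0, 1, 2, 3, 4, 5] (0->3, 1->4, 2->16, 3->13, 4->18, 5->20), giving [3, 4, 16, 13, 18, 20].

[3, 4, 16, 13, 18, 20]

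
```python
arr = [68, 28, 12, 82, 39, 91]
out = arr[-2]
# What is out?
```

arr has length 6. Negative index -2 maps to positive index 6 + (-2) = 4. arr[4] = 39.

39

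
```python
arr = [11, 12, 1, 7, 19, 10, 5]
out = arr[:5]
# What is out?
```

arr has length 7. The slice arr[:5] selects indices [0, 1, 2, 3, 4] (0->11, 1->12, 2->1, 3->7, 4->19), giving [11, 12, 1, 7, 19].

[11, 12, 1, 7, 19]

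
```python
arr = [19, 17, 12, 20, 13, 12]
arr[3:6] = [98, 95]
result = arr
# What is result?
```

arr starts as [19, 17, 12, 20, 13, 12] (length 6). The slice arr[3:6] covers indices [3, 4, 5] with values [20, 13, 12]. Replacing that slice with [98, 95] (different length) produces [19, 17, 12, 98, 95].

[19, 17, 12, 98, 95]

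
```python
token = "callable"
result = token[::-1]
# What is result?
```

token has length 8. The slice token[::-1] selects indices [7, 6, 5, 4, 3, 2, 1, 0] (7->'e', 6->'l', 5->'b', 4->'a', 3->'l', 2->'l', 1->'a', 0->'c'), giving 'elballac'.

'elballac'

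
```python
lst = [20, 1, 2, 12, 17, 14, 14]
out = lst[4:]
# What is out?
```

lst has length 7. The slice lst[4:] selects indices [4, 5, 6] (4->17, 5->14, 6->14), giving [17, 14, 14].

[17, 14, 14]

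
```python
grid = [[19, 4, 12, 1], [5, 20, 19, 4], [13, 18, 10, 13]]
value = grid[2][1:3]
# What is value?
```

grid[2] = [13, 18, 10, 13]. grid[2] has length 4. The slice grid[2][1:3] selects indices [1, 2] (1->18, 2->10), giving [18, 10].

[18, 10]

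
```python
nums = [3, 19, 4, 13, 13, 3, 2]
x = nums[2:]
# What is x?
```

nums has length 7. The slice nums[2:] selects indices [2, 3, 4, 5, 6] (2->4, 3->13, 4->13, 5->3, 6->2), giving [4, 13, 13, 3, 2].

[4, 13, 13, 3, 2]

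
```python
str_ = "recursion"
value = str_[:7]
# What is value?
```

str_ has length 9. The slice str_[:7] selects indices [0, 1, 2, 3, 4, 5, 6] (0->'r', 1->'e', 2->'c', 3->'u', 4->'r', 5->'s', 6->'i'), giving 'recursi'.

'recursi'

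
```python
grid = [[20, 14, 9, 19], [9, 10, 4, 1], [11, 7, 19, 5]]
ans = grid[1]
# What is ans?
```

grid has 3 rows. Row 1 is [9, 10, 4, 1].

[9, 10, 4, 1]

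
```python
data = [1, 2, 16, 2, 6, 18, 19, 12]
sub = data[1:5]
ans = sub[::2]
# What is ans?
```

data has length 8. The slice data[1:5] selects indices [1, 2, 3, 4] (1->2, 2->16, 3->2, 4->6), giving [2, 16, 2, 6]. So sub = [2, 16, 2, 6]. sub has length 4. The slice sub[::2] selects indices [0, 2] (0->2, 2->2), giving [2, 2].

[2, 2]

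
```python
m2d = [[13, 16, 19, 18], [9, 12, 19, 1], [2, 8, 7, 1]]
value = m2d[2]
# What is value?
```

m2d has 3 rows. Row 2 is [2, 8, 7, 1].

[2, 8, 7, 1]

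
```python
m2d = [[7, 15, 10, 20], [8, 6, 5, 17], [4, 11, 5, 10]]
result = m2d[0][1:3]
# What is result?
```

m2d[0] = [7, 15, 10, 20]. m2d[0] has length 4. The slice m2d[0][1:3] selects indices [1, 2] (1->15, 2->10), giving [15, 10].

[15, 10]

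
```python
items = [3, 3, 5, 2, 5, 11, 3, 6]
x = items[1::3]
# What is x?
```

items has length 8. The slice items[1::3] selects indices [1, 4, 7] (1->3, 4->5, 7->6), giving [3, 5, 6].

[3, 5, 6]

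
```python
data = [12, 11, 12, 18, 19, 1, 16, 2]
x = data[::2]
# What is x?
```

data has length 8. The slice data[::2] selects indices [0, 2, 4, 6] (0->12, 2->12, 4->19, 6->16), giving [12, 12, 19, 16].

[12, 12, 19, 16]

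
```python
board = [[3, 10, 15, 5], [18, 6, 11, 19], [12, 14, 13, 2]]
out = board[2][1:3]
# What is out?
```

board[2] = [12, 14, 13, 2]. board[2] has length 4. The slice board[2][1:3] selects indices [1, 2] (1->14, 2->13), giving [14, 13].

[14, 13]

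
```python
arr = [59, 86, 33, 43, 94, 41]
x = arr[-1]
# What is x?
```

arr has length 6. Negative index -1 maps to positive index 6 + (-1) = 5. arr[5] = 41.

41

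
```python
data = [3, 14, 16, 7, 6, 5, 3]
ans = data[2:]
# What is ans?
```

data has length 7. The slice data[2:] selects indices [2, 3, 4, 5, 6] (2->16, 3->7, 4->6, 5->5, 6->3), giving [16, 7, 6, 5, 3].

[16, 7, 6, 5, 3]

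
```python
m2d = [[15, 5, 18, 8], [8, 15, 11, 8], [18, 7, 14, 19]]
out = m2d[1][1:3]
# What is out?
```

m2d[1] = [8, 15, 11, 8]. m2d[1] has length 4. The slice m2d[1][1:3] selects indices [1, 2] (1->15, 2->11), giving [15, 11].

[15, 11]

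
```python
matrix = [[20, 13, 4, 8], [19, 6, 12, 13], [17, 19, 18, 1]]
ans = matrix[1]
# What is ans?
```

matrix has 3 rows. Row 1 is [19, 6, 12, 13].

[19, 6, 12, 13]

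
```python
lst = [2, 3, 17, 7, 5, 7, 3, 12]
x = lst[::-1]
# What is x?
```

lst has length 8. The slice lst[::-1] selects indices [7, 6, 5, 4, 3, 2, 1, 0] (7->12, 6->3, 5->7, 4->5, 3->7, 2->17, 1->3, 0->2), giving [12, 3, 7, 5, 7, 17, 3, 2].

[12, 3, 7, 5, 7, 17, 3, 2]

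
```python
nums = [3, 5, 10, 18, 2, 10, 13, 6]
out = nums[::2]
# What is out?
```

nums has length 8. The slice nums[::2] selects indices [0, 2, 4, 6] (0->3, 2->10, 4->2, 6->13), giving [3, 10, 2, 13].

[3, 10, 2, 13]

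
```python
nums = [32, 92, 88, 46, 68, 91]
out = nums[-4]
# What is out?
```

nums has length 6. Negative index -4 maps to positive index 6 + (-4) = 2. nums[2] = 88.

88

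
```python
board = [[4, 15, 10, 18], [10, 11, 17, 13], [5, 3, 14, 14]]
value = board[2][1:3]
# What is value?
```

board[2] = [5, 3, 14, 14]. board[2] has length 4. The slice board[2][1:3] selects indices [1, 2] (1->3, 2->14), giving [3, 14].

[3, 14]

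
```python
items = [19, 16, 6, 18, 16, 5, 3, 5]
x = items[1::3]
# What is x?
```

items has length 8. The slice items[1::3] selects indices [1, 4, 7] (1->16, 4->16, 7->5), giving [16, 16, 5].

[16, 16, 5]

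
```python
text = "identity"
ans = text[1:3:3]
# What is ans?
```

text has length 8. The slice text[1:3:3] selects indices [1] (1->'d'), giving 'd'.

'd'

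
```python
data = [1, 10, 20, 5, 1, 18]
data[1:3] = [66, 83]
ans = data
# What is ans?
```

data starts as [1, 10, 20, 5, 1, 18] (length 6). The slice data[1:3] covers indices [1, 2] with values [10, 20]. Replacing that slice with [66, 83] (same length) produces [1, 66, 83, 5, 1, 18].

[1, 66, 83, 5, 1, 18]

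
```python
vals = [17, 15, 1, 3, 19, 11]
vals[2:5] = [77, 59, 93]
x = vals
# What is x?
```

vals starts as [17, 15, 1, 3, 19, 11] (length 6). The slice vals[2:5] covers indices [2, 3, 4] with values [1, 3, 19]. Replacing that slice with [77, 59, 93] (same length) produces [17, 15, 77, 59, 93, 11].

[17, 15, 77, 59, 93, 11]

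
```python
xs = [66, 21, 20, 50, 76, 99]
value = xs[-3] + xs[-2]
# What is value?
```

xs has length 6. Negative index -3 maps to positive index 6 + (-3) = 3. xs[3] = 50.
xs has length 6. Negative index -2 maps to positive index 6 + (-2) = 4. xs[4] = 76.
Sum: 50 + 76 = 126.

126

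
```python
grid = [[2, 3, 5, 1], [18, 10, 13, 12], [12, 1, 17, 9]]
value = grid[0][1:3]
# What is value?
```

grid[0] = [2, 3, 5, 1]. grid[0] has length 4. The slice grid[0][1:3] selects indices [1, 2] (1->3, 2->5), giving [3, 5].

[3, 5]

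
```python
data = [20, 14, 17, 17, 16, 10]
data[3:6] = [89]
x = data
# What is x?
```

data starts as [20, 14, 17, 17, 16, 10] (length 6). The slice data[3:6] covers indices [3, 4, 5] with values [17, 16, 10]. Replacing that slice with [89] (different length) produces [20, 14, 17, 89].

[20, 14, 17, 89]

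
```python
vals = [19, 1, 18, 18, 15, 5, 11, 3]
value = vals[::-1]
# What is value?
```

vals has length 8. The slice vals[::-1] selects indices [7, 6, 5, 4, 3, 2, 1, 0] (7->3, 6->11, 5->5, 4->15, 3->18, 2->18, 1->1, 0->19), giving [3, 11, 5, 15, 18, 18, 1, 19].

[3, 11, 5, 15, 18, 18, 1, 19]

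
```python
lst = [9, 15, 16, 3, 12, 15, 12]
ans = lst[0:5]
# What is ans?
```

lst has length 7. The slice lst[0:5] selects indices [0, 1, 2, 3, 4] (0->9, 1->15, 2->16, 3->3, 4->12), giving [9, 15, 16, 3, 12].

[9, 15, 16, 3, 12]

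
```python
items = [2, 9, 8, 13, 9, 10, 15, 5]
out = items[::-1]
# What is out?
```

items has length 8. The slice items[::-1] selects indices [7, 6, 5, 4, 3, 2, 1, 0] (7->5, 6->15, 5->10, 4->9, 3->13, 2->8, 1->9, 0->2), giving [5, 15, 10, 9, 13, 8, 9, 2].

[5, 15, 10, 9, 13, 8, 9, 2]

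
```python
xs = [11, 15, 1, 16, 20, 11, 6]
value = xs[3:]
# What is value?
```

xs has length 7. The slice xs[3:] selects indices [3, 4, 5, 6] (3->16, 4->20, 5->11, 6->6), giving [16, 20, 11, 6].

[16, 20, 11, 6]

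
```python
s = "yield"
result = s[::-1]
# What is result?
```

s has length 5. The slice s[::-1] selects indices [4, 3, 2, 1, 0] (4->'d', 3->'l', 2->'e', 1->'i', 0->'y'), giving 'dleiy'.

'dleiy'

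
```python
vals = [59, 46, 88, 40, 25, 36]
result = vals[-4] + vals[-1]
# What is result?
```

vals has length 6. Negative index -4 maps to positive index 6 + (-4) = 2. vals[2] = 88.
vals has length 6. Negative index -1 maps to positive index 6 + (-1) = 5. vals[5] = 36.
Sum: 88 + 36 = 124.

124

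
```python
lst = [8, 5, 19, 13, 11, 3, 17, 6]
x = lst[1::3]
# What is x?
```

lst has length 8. The slice lst[1::3] selects indices [1, 4, 7] (1->5, 4->11, 7->6), giving [5, 11, 6].

[5, 11, 6]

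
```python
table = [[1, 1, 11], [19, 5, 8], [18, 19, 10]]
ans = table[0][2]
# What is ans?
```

table[0] = [1, 1, 11]. Taking column 2 of that row yields 11.

11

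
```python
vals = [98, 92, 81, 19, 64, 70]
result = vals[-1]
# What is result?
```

vals has length 6. Negative index -1 maps to positive index 6 + (-1) = 5. vals[5] = 70.

70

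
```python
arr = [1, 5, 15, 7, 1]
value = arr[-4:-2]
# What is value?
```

arr has length 5. The slice arr[-4:-2] selects indices [1, 2] (1->5, 2->15), giving [5, 15].

[5, 15]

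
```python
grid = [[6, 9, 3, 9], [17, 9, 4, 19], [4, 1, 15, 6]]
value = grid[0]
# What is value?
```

grid has 3 rows. Row 0 is [6, 9, 3, 9].

[6, 9, 3, 9]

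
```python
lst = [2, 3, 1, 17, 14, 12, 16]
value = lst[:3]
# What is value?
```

lst has length 7. The slice lst[:3] selects indices [0, 1, 2] (0->2, 1->3, 2->1), giving [2, 3, 1].

[2, 3, 1]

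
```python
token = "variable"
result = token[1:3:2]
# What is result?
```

token has length 8. The slice token[1:3:2] selects indices [1] (1->'a'), giving 'a'.

'a'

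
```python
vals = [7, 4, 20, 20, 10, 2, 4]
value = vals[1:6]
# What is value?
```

vals has length 7. The slice vals[1:6] selects indices [1, 2, 3, 4, 5] (1->4, 2->20, 3->20, 4->10, 5->2), giving [4, 20, 20, 10, 2].

[4, 20, 20, 10, 2]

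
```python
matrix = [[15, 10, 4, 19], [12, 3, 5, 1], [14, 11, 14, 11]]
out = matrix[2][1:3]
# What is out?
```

matrix[2] = [14, 11, 14, 11]. matrix[2] has length 4. The slice matrix[2][1:3] selects indices [1, 2] (1->11, 2->14), giving [11, 14].

[11, 14]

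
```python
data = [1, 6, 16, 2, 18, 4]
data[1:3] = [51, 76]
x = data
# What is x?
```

data starts as [1, 6, 16, 2, 18, 4] (length 6). The slice data[1:3] covers indices [1, 2] with values [6, 16]. Replacing that slice with [51, 76] (same length) produces [1, 51, 76, 2, 18, 4].

[1, 51, 76, 2, 18, 4]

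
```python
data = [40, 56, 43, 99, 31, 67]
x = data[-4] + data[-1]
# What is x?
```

data has length 6. Negative index -4 maps to positive index 6 + (-4) = 2. data[2] = 43.
data has length 6. Negative index -1 maps to positive index 6 + (-1) = 5. data[5] = 67.
Sum: 43 + 67 = 110.

110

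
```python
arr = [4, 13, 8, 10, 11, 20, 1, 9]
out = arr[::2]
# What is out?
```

arr has length 8. The slice arr[::2] selects indices [0, 2, 4, 6] (0->4, 2->8, 4->11, 6->1), giving [4, 8, 11, 1].

[4, 8, 11, 1]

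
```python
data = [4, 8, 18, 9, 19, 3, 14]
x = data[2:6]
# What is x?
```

data has length 7. The slice data[2:6] selects indices [2, 3, 4, 5] (2->18, 3->9, 4->19, 5->3), giving [18, 9, 19, 3].

[18, 9, 19, 3]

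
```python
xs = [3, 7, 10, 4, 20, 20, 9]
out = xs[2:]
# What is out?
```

xs has length 7. The slice xs[2:] selects indices [2, 3, 4, 5, 6] (2->10, 3->4, 4->20, 5->20, 6->9), giving [10, 4, 20, 20, 9].

[10, 4, 20, 20, 9]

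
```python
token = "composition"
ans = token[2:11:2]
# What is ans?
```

token has length 11. The slice token[2:11:2] selects indices [2, 4, 6, 8, 10] (2->'m', 4->'o', 6->'i', 8->'i', 10->'n'), giving 'moiin'.

'moiin'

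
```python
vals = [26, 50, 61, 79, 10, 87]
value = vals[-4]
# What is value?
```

vals has length 6. Negative index -4 maps to positive index 6 + (-4) = 2. vals[2] = 61.

61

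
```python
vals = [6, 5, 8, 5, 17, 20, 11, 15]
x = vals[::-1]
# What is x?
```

vals has length 8. The slice vals[::-1] selects indices [7, 6, 5, 4, 3, 2, 1, 0] (7->15, 6->11, 5->20, 4->17, 3->5, 2->8, 1->5, 0->6), giving [15, 11, 20, 17, 5, 8, 5, 6].

[15, 11, 20, 17, 5, 8, 5, 6]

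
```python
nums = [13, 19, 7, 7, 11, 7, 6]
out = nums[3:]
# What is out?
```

nums has length 7. The slice nums[3:] selects indices [3, 4, 5, 6] (3->7, 4->11, 5->7, 6->6), giving [7, 11, 7, 6].

[7, 11, 7, 6]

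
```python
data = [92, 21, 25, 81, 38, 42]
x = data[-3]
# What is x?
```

data has length 6. Negative index -3 maps to positive index 6 + (-3) = 3. data[3] = 81.

81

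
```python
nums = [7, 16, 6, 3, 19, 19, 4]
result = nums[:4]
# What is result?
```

nums has length 7. The slice nums[:4] selects indices [0, 1, 2, 3] (0->7, 1->16, 2->6, 3->3), giving [7, 16, 6, 3].

[7, 16, 6, 3]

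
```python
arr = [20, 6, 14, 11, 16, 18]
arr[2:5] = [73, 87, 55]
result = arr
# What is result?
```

arr starts as [20, 6, 14, 11, 16, 18] (length 6). The slice arr[2:5] covers indices [2, 3, 4] with values [14, 11, 16]. Replacing that slice with [73, 87, 55] (same length) produces [20, 6, 73, 87, 55, 18].

[20, 6, 73, 87, 55, 18]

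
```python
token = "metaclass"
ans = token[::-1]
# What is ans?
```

token has length 9. The slice token[::-1] selects indices [8, 7, 6, 5, 4, 3, 2, 1, 0] (8->'s', 7->'s', 6->'a', 5->'l', 4->'c', 3->'a', 2->'t', 1->'e', 0->'m'), giving 'ssalcatem'.

'ssalcatem'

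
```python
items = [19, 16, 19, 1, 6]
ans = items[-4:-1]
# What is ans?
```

items has length 5. The slice items[-4:-1] selects indices [1, 2, 3] (1->16, 2->19, 3->1), giving [16, 19, 1].

[16, 19, 1]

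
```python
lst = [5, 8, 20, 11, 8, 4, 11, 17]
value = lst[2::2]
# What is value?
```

lst has length 8. The slice lst[2::2] selects indices [2, 4, 6] (2->20, 4->8, 6->11), giving [20, 8, 11].

[20, 8, 11]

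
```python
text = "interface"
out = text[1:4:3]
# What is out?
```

text has length 9. The slice text[1:4:3] selects indices [1] (1->'n'), giving 'n'.

'n'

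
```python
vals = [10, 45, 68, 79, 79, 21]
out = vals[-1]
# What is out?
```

vals has length 6. Negative index -1 maps to positive index 6 + (-1) = 5. vals[5] = 21.

21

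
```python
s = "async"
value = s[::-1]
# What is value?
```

s has length 5. The slice s[::-1] selects indices [4, 3, 2, 1, 0] (4->'c', 3->'n', 2->'y', 1->'s', 0->'a'), giving 'cnysa'.

'cnysa'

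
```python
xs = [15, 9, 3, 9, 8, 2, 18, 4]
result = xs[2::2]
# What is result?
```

xs has length 8. The slice xs[2::2] selects indices [2, 4, 6] (2->3, 4->8, 6->18), giving [3, 8, 18].

[3, 8, 18]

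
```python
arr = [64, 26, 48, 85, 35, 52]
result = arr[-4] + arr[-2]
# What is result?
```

arr has length 6. Negative index -4 maps to positive index 6 + (-4) = 2. arr[2] = 48.
arr has length 6. Negative index -2 maps to positive index 6 + (-2) = 4. arr[4] = 35.
Sum: 48 + 35 = 83.

83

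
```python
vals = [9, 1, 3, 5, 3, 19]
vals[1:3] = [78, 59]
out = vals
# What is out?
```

vals starts as [9, 1, 3, 5, 3, 19] (length 6). The slice vals[1:3] covers indices [1, 2] with values [1, 3]. Replacing that slice with [78, 59] (same length) produces [9, 78, 59, 5, 3, 19].

[9, 78, 59, 5, 3, 19]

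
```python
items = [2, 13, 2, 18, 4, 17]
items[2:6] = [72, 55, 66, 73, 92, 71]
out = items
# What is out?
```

items starts as [2, 13, 2, 18, 4, 17] (length 6). The slice items[2:6] covers indices [2, 3, 4, 5] with values [2, 18, 4, 17]. Replacing that slice with [72, 55, 66, 73, 92, 71] (different length) produces [2, 13, 72, 55, 66, 73, 92, 71].

[2, 13, 72, 55, 66, 73, 92, 71]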